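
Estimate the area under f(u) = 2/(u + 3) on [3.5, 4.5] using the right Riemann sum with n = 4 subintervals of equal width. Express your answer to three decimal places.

0.281

Δu = (4.5 − 3.5)/4 = 0.25.
Right endpoints: 3.75, 4, 4.25, 4.5.
f(3.75) = 8/27, f(4) = 2/7, f(4.25) = 8/29, f(4.5) = 4/15.
Sum = Δu · [f(3.75) + f(4) + f(4.25) + f(4.5)].
Sum ≈ 0.281.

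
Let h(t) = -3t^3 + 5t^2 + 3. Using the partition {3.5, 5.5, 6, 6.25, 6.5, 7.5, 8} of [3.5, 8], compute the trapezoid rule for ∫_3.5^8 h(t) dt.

-2223.66796875

Subinterval widths: 2, 0.5, 0.25, 0.25, 1, 0.5.
h(3.5) = -64.375, h(5.5) = -344.875, h(6) = -465, h(6.25) = -534.109375, h(6.5) = -609.625, h(7.5) = -981.375, h(8) = -1213.
On each subinterval the trapezoid contributes (Δt_i/2)·[h(t_{i-1}) + h(t_i)].
Sum = -2223.66796875.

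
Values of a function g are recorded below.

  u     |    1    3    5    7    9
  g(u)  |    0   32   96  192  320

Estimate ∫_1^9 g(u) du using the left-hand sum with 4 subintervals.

Δu = 2.
Sum = 2·[0 + 32 + 96 + 192] = 640.

640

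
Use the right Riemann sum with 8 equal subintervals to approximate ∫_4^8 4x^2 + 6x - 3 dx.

784

Δx = (8 − 4)/8 = 0.5.
Right endpoints: 4.5, 5, 5.5, 6, 6.5, 7, 7.5, 8.
f(4.5) = 105, f(5) = 127, f(5.5) = 151, f(6) = 177, f(6.5) = 205, f(7) = 235, f(7.5) = 267, f(8) = 301.
Sum = Δx · [f(4.5) + f(5) + f(5.5) + ...].
Sum = 784.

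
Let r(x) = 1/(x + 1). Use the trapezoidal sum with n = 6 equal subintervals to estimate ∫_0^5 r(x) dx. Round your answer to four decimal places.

1.8448

Δx = (5 − 0)/6 = 5/6.
r(0) = 1, r(5/6) = 6/11, r(5/3) = 0.375, r(2.5) = 2/7, r(10/3) = 3/13, r(25/6) = 6/31, r(5) = 1/6.
T_6 = (Δx/2)·[r(x_0) + 2r(x_1) + ... + 2r(x_{5}) + r(x_6)].
Sum ≈ 1.8448.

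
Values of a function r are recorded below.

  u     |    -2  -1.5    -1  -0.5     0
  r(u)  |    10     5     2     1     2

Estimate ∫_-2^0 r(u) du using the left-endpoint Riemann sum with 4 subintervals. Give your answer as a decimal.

Δu = 0.5.
Sum = 0.5·[10 + 5 + 2 + 1] = 9.

9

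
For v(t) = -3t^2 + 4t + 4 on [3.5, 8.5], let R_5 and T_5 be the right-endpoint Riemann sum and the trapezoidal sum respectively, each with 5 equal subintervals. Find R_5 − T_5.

R_5 = -513.75.
T_5 = -433.75.
R_5 − T_5 = -80.

-80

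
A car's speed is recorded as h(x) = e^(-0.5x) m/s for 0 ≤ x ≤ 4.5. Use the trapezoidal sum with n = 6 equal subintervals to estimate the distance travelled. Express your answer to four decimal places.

1.8101

Δx = (4.5 − 0)/6 = 0.75.
h(0) ≈ 1.0000, h(0.75) ≈ 0.6873, h(1.5) ≈ 0.4724, h(2.25) ≈ 0.3247, h(3) ≈ 0.2231, h(3.75) ≈ 0.1534, h(4.5) ≈ 0.1054.
T_6 = (Δx/2)·[h(x_0) + 2h(x_1) + ... + 2h(x_{5}) + h(x_6)].
Sum ≈ 1.8101.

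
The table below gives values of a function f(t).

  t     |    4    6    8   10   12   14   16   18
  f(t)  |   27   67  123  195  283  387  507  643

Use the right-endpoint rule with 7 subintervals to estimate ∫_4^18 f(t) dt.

4410

Δt = 2.
Sum = 2·[67 + 123 + 195 + 283 + 387 + 507 + 643] = 4410.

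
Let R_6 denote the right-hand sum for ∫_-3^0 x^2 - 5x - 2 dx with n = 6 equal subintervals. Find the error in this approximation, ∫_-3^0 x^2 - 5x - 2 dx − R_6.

Exact integral: ∫_-3^0 f(x) dx = 25.5.
R_6 = 19.625.
Error = 25.5 − 19.625 = 5.875.

5.875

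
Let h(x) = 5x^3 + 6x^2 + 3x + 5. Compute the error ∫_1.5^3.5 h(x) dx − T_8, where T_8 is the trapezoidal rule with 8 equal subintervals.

Exact integral: ∫_1.5^3.5 h(x) dx = 285.25.
T_8 = 286.15625.
Error = 285.25 − 286.15625 = -0.90625.

-0.90625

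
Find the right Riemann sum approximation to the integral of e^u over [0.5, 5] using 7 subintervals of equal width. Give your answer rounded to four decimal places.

Δu = (5 − 0.5)/7 = 9/14.
Right endpoints: 8/7, 25/14, 17/7, 43/14, 26/7, 61/14, 5.
f(8/7) ≈ 3.1357, f(25/14) ≈ 5.9638, f(17/7) ≈ 11.3427, f(43/14) ≈ 21.5727, f(26/7) ≈ 41.0293, f(61/14) ≈ 78.0339, f(5) ≈ 148.4132.
Sum = Δu · [f(8/7) + f(25/14) + f(17/7) + ...].
Sum ≈ 198.9586.

198.9586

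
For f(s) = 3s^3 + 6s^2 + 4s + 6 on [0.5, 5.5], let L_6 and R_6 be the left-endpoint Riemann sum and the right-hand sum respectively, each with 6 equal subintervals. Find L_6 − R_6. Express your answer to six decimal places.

-582.291667

L_6 ≈ 836.70138889.
R_6 ≈ 1418.99305556.
L_6 − R_6 ≈ -582.291667.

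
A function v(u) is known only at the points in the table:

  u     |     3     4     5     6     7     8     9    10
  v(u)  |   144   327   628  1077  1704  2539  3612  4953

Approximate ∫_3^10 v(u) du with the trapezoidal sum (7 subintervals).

Δu = 1.
T_7 = (1/2)·[144 + 2·327 + 2·628 + 2·1077 + 2·1704 + 2·2539 + 2·3612 + 4953] = 12435.5.

12435.5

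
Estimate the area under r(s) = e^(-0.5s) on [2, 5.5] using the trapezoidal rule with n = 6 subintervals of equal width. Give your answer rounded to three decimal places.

Δs = (5.5 − 2)/6 = 7/12.
r(2) ≈ 0.368, r(31/12) ≈ 0.275, r(19/6) ≈ 0.205, r(3.75) ≈ 0.153, r(13/3) ≈ 0.115, r(59/12) ≈ 0.086, r(5.5) ≈ 0.064.
T_6 = (Δs/2)·[r(s_0) + 2r(s_1) + ... + 2r(s_{5}) + r(s_6)].
Sum ≈ 0.612.

0.612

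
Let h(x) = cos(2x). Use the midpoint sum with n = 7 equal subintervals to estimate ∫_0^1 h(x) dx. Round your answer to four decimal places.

Δx = (1 − 0)/7 = 1/7.
Midpoints: 1/14, 3/14, 5/14, 0.5, 9/14, 11/14, 13/14.
h(1/14) ≈ 0.9898, h(3/14) ≈ 0.9096, h(5/14) ≈ 0.7556, h(0.5) ≈ 0.5403, h(9/14) ≈ 0.2812, h(11/14) ≈ -0.0006, h(13/14) ≈ -0.2824.
Sum = Δx · [h(1/14) + h(3/14) + h(5/14) + ...].
Sum ≈ 0.4562.

0.4562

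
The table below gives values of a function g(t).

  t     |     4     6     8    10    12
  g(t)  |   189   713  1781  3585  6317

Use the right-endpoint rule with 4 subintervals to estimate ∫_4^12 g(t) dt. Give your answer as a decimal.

Δt = 2.
Sum = 2·[713 + 1781 + 3585 + 6317] = 24792.

24792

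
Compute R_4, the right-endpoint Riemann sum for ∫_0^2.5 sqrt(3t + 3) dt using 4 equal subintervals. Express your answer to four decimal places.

Δt = (2.5 − 0)/4 = 0.625.
Right endpoints: 0.625, 1.25, 1.875, 2.5.
f(0.625) ≈ 2.2079, f(1.25) ≈ 2.5981, f(1.875) ≈ 2.9368, f(2.5) ≈ 3.2404.
Sum = Δt · [f(0.625) + f(1.25) + f(1.875) + f(2.5)].
Sum ≈ 6.8645.

6.8645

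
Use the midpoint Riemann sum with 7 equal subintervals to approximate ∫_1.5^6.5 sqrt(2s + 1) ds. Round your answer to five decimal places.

14.79932

Δs = (6.5 − 1.5)/7 = 5/7.
Midpoints: 13/7, 18/7, 23/7, 4, 33/7, 38/7, 43/7.
f(13/7) ≈ 2.17124, f(18/7) ≈ 2.47848, f(23/7) ≈ 2.75162, f(4) ≈ 3.00000, f(33/7) ≈ 3.22933, f(38/7) ≈ 3.44342, f(43/7) ≈ 3.64496.
Sum = Δs · [f(13/7) + f(18/7) + f(23/7) + ...].
Sum ≈ 14.79932.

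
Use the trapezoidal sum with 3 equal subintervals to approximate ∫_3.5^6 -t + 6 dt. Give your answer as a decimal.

3.125

Δt = (6 − 3.5)/3 = 5/6.
f(3.5) = 2.5, f(13/3) = 5/3, f(31/6) = 5/6, f(6) = 0.
T_3 = (Δt/2)·[f(t_0) + 2f(t_1) + 2f(t_2) + f(t_3)].
Sum = 3.125.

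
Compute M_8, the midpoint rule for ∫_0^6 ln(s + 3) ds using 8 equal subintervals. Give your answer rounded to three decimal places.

Δs = (6 − 0)/8 = 0.75.
Midpoints: 0.375, 1.125, 1.875, 2.625, 3.375, 4.125, 4.875, 5.625.
f(0.375) ≈ 1.216, f(1.125) ≈ 1.417, f(1.875) ≈ 1.584, f(2.625) ≈ 1.727, f(3.375) ≈ 1.852, f(4.125) ≈ 1.964, f(4.875) ≈ 2.064, f(5.625) ≈ 2.155.
Sum = Δs · [f(0.375) + f(1.125) + f(1.875) + ...].
Sum ≈ 10.484.

10.484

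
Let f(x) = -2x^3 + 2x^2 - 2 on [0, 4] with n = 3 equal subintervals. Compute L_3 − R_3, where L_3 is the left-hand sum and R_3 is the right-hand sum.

128

L_3 ≈ -41.1851852.
R_3 ≈ -169.1851852.
L_3 − R_3 = 128.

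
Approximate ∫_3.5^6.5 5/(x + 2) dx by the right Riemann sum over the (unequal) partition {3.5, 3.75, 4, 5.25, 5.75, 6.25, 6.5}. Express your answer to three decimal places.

2.060

Subinterval widths: 0.25, 0.25, 1.25, 0.5, 0.5, 0.25.
Right endpoints: 3.75, 4, 5.25, 5.75, 6.25, 6.5.
f(3.75) = 20/23, f(4) = 5/6, f(5.25) = 20/29, f(5.75) = 20/31, f(6.25) = 20/33, f(6.5) = 10/17.
Sum = Σ Δx_i · f(x_i).
Sum ≈ 2.060.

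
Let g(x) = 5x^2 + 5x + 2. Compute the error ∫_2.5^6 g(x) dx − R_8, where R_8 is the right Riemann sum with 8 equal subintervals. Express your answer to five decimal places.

Exact integral: ∫_2.5^6 g(x) dx ≈ 415.3333333.
R_8 ≈ 452.2587891.
Error ≈ 415.3333333 − 452.2587891 ≈ -36.92546.

-36.92546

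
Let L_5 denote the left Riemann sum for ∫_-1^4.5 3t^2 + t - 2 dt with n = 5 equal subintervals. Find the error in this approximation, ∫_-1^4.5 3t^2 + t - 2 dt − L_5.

31.46

Exact integral: ∫_-1^4.5 f(t) dt = 90.75.
L_5 = 59.29.
Error = 90.75 − 59.29 = 31.46.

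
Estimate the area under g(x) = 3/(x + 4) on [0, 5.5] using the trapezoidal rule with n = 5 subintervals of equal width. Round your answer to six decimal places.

Δx = (5.5 − 0)/5 = 1.1.
g(0) = 0.75, g(1.1) = 10/17, g(2.2) = 15/31, g(3.3) = 30/73, g(4.4) = 5/14, g(5.5) = 6/19.
T_5 = (Δx/2)·[g(x_0) + 2g(x_1) + ... + 2g(x_{4}) + g(x_5)].
Sum ≈ 2.610413.

2.610413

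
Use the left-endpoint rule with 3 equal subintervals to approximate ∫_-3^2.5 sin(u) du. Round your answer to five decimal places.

Δu = (2.5 − (-3))/3 = 11/6.
Left endpoints: -3, -7/6, 2/3.
f(-3) ≈ -0.14112, f(-7/6) ≈ -0.91944, f(2/3) ≈ 0.61837.
Sum = Δu · [f(-3) + f(-7/6) + f(2/3)].
Sum ≈ -0.81069.

-0.81069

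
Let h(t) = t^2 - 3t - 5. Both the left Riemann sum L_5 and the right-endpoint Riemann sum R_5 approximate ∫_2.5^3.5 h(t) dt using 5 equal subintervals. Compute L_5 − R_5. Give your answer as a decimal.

-0.6

L_5 = -5.21.
R_5 = -4.61.
L_5 − R_5 = -0.6.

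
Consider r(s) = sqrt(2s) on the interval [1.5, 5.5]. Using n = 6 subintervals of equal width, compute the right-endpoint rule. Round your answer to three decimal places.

10.947

Δs = (5.5 − 1.5)/6 = 2/3.
Right endpoints: 13/6, 17/6, 3.5, 25/6, 29/6, 5.5.
r(13/6) ≈ 2.082, r(17/6) ≈ 2.380, r(3.5) ≈ 2.646, r(25/6) ≈ 2.887, r(29/6) ≈ 3.109, r(5.5) ≈ 3.317.
Sum = Δs · [r(13/6) + r(17/6) + r(3.5) + ...].
Sum ≈ 10.947.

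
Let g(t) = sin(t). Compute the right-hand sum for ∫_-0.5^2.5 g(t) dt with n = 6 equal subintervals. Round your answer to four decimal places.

1.9131

Δt = (2.5 − (-0.5))/6 = 0.5.
Right endpoints: 0, 0.5, 1, 1.5, 2, 2.5.
g(0) ≈ 0.0000, g(0.5) ≈ 0.4794, g(1) ≈ 0.8415, g(1.5) ≈ 0.9975, g(2) ≈ 0.9093, g(2.5) ≈ 0.5985.
Sum = Δt · [g(0) + g(0.5) + g(1) + ...].
Sum ≈ 1.9131.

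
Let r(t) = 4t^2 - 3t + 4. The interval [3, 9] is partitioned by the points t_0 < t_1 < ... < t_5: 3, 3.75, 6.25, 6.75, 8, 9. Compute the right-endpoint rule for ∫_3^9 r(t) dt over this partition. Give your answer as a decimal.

1069.5

Subinterval widths: 0.75, 2.5, 0.5, 1.25, 1.
Right endpoints: 3.75, 6.25, 6.75, 8, 9.
r(3.75) = 49, r(6.25) = 141.5, r(6.75) = 166, r(8) = 236, r(9) = 301.
Sum = Σ Δt_i · r(t_i).
Sum = 1069.5.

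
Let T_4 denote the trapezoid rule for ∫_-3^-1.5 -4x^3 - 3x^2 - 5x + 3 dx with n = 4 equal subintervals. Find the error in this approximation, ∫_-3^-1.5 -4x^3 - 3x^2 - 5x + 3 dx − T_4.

Exact integral: ∫_-3^-1.5 f(x) dx = 73.6875.
T_4 = 74.53125.
Error = 73.6875 − 74.53125 = -0.84375.

-0.84375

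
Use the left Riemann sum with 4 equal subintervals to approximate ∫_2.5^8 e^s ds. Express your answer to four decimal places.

1381.3741

Δs = (8 − 2.5)/4 = 1.375.
Left endpoints: 2.5, 3.875, 5.25, 6.625.
f(2.5) ≈ 12.1825, f(3.875) ≈ 48.1827, f(5.25) ≈ 190.5663, f(6.625) ≈ 753.7042.
Sum = Δs · [f(2.5) + f(3.875) + f(5.25) + f(6.625)].
Sum ≈ 1381.3741.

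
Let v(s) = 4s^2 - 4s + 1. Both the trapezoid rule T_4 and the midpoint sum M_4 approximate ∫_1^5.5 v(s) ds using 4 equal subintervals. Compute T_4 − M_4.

T_4 = 170.296875.
M_4 = 164.6015625.
T_4 − M_4 = 5.6953125.

5.6953125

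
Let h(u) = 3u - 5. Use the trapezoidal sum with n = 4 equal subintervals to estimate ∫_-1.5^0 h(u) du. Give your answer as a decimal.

Δu = (0 − (-1.5))/4 = 0.375.
h(-1.5) = -9.5, h(-1.125) = -8.375, h(-0.75) = -7.25, h(-0.375) = -6.125, h(0) = -5.
T_4 = (Δu/2)·[h(u_0) + 2h(u_1) + 2h(u_2) + 2h(u_3) + h(u_4)].
Sum = -10.875.

-10.875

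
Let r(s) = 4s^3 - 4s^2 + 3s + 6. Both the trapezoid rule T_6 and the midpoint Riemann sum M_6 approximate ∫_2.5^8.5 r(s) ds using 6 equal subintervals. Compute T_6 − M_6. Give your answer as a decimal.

93

T_6 = 4580.
M_6 = 4487.
T_6 − M_6 = 93.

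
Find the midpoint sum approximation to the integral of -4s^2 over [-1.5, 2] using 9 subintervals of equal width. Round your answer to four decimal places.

-14.9902

Δs = (2 − (-1.5))/9 = 7/18.
Midpoints: -47/36, -11/12, -19/36, -5/36, 0.25, 23/36, 37/36, 17/12, 65/36.
f(-47/36) = -2209/324, f(-11/12) = -121/36, f(-19/36) = -361/324, f(-5/36) = -25/324, f(0.25) = -0.25, f(23/36) = -529/324, f(37/36) = -1369/324, f(17/12) = -289/36, f(65/36) = -4225/324.
Sum = Δs · [f(-47/36) + f(-11/12) + f(-19/36) + ...].
Sum ≈ -14.9902.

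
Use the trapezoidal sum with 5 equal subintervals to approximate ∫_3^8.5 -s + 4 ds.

Δs = (8.5 − 3)/5 = 1.1.
f(3) = 1, f(4.1) = -0.1, f(5.2) = -1.2, f(6.3) = -2.3, f(7.4) = -3.4, f(8.5) = -4.5.
T_5 = (Δs/2)·[f(s_0) + 2f(s_1) + ... + 2f(s_{4}) + f(s_5)].
Sum = -9.625.

-9.625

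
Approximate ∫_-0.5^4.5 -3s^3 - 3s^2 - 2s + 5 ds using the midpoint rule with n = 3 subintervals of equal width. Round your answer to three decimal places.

-369.444

Δs = (4.5 − (-0.5))/3 = 5/3.
Midpoints: 1/3, 2, 11/3.
f(1/3) = 35/9, f(2) = -35, f(11/3) = -1715/9.
Sum = Δs · [f(1/3) + f(2) + f(11/3)].
Sum ≈ -369.444.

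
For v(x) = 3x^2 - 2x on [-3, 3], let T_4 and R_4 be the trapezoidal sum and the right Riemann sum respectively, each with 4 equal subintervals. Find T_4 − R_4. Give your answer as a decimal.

9

T_4 = 60.75.
R_4 = 51.75.
T_4 − R_4 = 9.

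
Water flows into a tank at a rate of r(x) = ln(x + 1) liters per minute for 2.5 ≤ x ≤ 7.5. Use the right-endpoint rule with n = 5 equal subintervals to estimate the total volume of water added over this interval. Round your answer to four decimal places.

Δx = (7.5 − 2.5)/5 = 1.
Right endpoints: 3.5, 4.5, 5.5, 6.5, 7.5.
r(3.5) ≈ 1.5041, r(4.5) ≈ 1.7047, r(5.5) ≈ 1.8718, r(6.5) ≈ 2.0149, r(7.5) ≈ 2.1401.
Sum = Δx · [r(3.5) + r(4.5) + r(5.5) + r(6.5) + r(7.5)].
Sum ≈ 9.2356.

9.2356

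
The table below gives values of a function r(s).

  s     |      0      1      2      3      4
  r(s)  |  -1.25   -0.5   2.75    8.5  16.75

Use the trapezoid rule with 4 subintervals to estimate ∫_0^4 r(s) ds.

Δs = 1.
T_4 = (1/2)·[(-1.25) + 2·(-0.5) + 2·2.75 + 2·8.5 + 16.75] = 18.5.

18.5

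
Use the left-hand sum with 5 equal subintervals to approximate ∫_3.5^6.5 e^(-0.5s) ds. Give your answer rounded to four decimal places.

0.3125

Δs = (6.5 − 3.5)/5 = 0.6.
Left endpoints: 3.5, 4.1, 4.7, 5.3, 5.9.
f(3.5) ≈ 0.1738, f(4.1) ≈ 0.1287, f(4.7) ≈ 0.0954, f(5.3) ≈ 0.0707, f(5.9) ≈ 0.0523.
Sum = Δs · [f(3.5) + f(4.1) + f(4.7) + f(5.3) + f(5.9)].
Sum ≈ 0.3125.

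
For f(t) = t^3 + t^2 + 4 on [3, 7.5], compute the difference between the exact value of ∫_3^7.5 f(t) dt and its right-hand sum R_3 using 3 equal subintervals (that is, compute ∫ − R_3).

Exact integral: ∫_3^7.5 f(t) dt = 920.390625.
R_3 = 1280.25.
Error = 920.390625 − 1280.25 = -359.859375.

-359.859375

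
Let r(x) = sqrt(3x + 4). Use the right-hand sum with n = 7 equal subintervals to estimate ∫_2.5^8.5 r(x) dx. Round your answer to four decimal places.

27.8037

Δx = (8.5 − 2.5)/7 = 6/7.
Right endpoints: 47/14, 59/14, 71/14, 83/14, 95/14, 107/14, 8.5.
r(47/14) ≈ 3.7512, r(59/14) ≈ 4.0796, r(71/14) ≈ 4.3834, r(83/14) ≈ 4.6675, r(95/14) ≈ 4.9353, r(107/14) ≈ 5.1893, r(8.5) ≈ 5.4314.
Sum = Δx · [r(47/14) + r(59/14) + r(71/14) + ...].
Sum ≈ 27.8037.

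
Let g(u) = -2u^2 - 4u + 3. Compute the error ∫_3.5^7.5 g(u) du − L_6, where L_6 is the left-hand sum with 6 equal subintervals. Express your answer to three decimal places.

-34.074

Exact integral: ∫_3.5^7.5 g(u) du ≈ -328.66667.
L_6 ≈ -294.59259.
Error ≈ -328.66667 − (-294.59259) ≈ -34.074.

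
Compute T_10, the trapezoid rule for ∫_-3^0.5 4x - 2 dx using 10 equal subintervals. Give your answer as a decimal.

-24.5

Δx = (0.5 − (-3))/10 = 0.35.
f(-3) = -14, f(-2.65) = -12.6, f(-2.3) = -11.2, f(-1.95) = -9.8, f(-1.6) = -8.4, f(-1.25) = -7, f(-0.9) = -5.6, f(-0.55) = -4.2, f(-0.2) = -2.8, f(0.15) = -1.4, f(0.5) = 0.
T_10 = (Δx/2)·[f(x_0) + 2f(x_1) + ... + 2f(x_{9}) + f(x_10)].
Sum = -24.5.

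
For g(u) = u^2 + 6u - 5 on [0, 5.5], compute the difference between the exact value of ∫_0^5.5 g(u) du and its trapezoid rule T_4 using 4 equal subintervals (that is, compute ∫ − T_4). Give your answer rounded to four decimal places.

Exact integral: ∫_0^5.5 g(u) du ≈ 118.708333.
T_4 = 120.44140625.
Error ≈ 118.708333 − 120.44140625 ≈ -1.7331.

-1.7331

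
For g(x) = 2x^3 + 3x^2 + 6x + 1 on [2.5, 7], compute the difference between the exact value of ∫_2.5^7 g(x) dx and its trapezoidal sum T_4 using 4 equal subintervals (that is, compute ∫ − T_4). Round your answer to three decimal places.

Exact integral: ∫_2.5^7 g(x) dx = 1641.09375.
T_4 ≈ 1670.99414.
Error ≈ 1641.09375 − 1670.99414 ≈ -29.900.

-29.900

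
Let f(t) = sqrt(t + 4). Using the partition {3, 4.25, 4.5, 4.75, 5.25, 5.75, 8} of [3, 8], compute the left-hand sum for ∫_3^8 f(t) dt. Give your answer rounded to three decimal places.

Subinterval widths: 1.25, 0.25, 0.25, 0.5, 0.5, 2.25.
Left endpoints: 3, 4.25, 4.5, 4.75, 5.25, 5.75.
f(3) ≈ 2.646, f(4.25) ≈ 2.872, f(4.5) ≈ 2.915, f(4.75) ≈ 2.958, f(5.25) ≈ 3.041, f(5.75) ≈ 3.122.
Sum = Σ Δt_i · f(t_i).
Sum ≈ 14.779.

14.779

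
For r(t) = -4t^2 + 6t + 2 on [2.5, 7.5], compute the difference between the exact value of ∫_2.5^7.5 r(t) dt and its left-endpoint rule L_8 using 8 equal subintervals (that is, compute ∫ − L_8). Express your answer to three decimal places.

-51.823

Exact integral: ∫_2.5^7.5 r(t) dt ≈ -381.66667.
L_8 = -329.84375.
Error ≈ -381.66667 − (-329.84375) ≈ -51.823.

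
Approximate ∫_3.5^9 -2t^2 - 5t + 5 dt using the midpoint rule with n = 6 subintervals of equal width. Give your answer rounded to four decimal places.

Δt = (9 − 3.5)/6 = 11/12.
Midpoints: 95/24, 4.875, 139/24, 161/24, 7.625, 205/24.
f(95/24) = -13285/288, f(4.875) = -66.90625, f(139/24) = -26221/288, f(161/24) = -34141/288, f(7.625) = -149.40625, f(205/24) = -52885/288.
Sum = Δt · [f(95/24) + f(4.875) + f(139/24) + ...].
Sum ≈ -601.0214.

-601.0214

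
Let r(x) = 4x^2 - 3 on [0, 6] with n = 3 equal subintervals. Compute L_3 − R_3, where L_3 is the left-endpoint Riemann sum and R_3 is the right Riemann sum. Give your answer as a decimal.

-288

L_3 = 142.
R_3 = 430.
L_3 − R_3 = -288.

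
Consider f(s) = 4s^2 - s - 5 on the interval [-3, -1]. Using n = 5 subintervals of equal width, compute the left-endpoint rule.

Δs = (-1 − (-3))/5 = 0.4.
Left endpoints: -3, -2.6, -2.2, -1.8, -1.4.
f(-3) = 34, f(-2.6) = 24.64, f(-2.2) = 16.56, f(-1.8) = 9.76, f(-1.4) = 4.24.
Sum = Δs · [f(-3) + f(-2.6) + f(-2.2) + f(-1.8) + f(-1.4)].
Sum = 35.68.

35.68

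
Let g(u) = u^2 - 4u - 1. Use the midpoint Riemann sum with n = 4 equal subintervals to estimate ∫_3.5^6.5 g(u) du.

14.109375

Δu = (6.5 − 3.5)/4 = 0.75.
Midpoints: 3.875, 4.625, 5.375, 6.125.
g(3.875) = -1.484375, g(4.625) = 1.890625, g(5.375) = 6.390625, g(6.125) = 12.015625.
Sum = Δu · [g(3.875) + g(4.625) + g(5.375) + g(6.125)].
Sum = 14.109375.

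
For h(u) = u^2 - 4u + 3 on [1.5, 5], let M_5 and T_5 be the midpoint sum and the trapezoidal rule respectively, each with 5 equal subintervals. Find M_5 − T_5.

-0.42875

M_5 = 5.39875.
T_5 = 5.8275.
M_5 − T_5 = -0.42875.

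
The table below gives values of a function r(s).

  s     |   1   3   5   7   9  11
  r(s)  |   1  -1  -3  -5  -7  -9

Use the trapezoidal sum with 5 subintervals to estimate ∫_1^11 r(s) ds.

Δs = 2.
T_5 = (2/2)·[1 + 2·(-1) + 2·(-3) + 2·(-5) + 2·(-7) + (-9)] = -40.

-40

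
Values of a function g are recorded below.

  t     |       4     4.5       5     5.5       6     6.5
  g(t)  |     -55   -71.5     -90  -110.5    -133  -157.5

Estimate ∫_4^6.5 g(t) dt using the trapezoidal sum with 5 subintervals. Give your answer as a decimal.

Δt = 0.5.
T_5 = (0.5/2)·[(-55) + 2·(-71.5) + 2·(-90) + 2·(-110.5) + 2·(-133) + (-157.5)] = -255.625.

-255.625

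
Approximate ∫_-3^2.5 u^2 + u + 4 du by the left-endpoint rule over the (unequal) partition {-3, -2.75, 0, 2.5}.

36.734375

Subinterval widths: 0.25, 2.75, 2.5.
Left endpoints: -3, -2.75, 0.
f(-3) = 10, f(-2.75) = 8.8125, f(0) = 4.
Sum = Σ Δu_i · f(u_i).
Sum = 36.734375.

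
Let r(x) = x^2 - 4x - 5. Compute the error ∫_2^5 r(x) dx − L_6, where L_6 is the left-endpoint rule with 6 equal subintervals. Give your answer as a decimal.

Exact integral: ∫_2^5 r(x) dx = -18.
L_6 = -20.125.
Error = -18 − (-20.125) = 2.125.

2.125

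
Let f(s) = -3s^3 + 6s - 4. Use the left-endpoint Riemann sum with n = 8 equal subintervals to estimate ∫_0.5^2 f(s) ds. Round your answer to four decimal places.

-5.4309

Δs = (2 − 0.5)/8 = 0.1875.
Left endpoints: 0.5, 0.6875, 0.875, 1.0625, 1.25, 1.4375, 1.625, 1.8125.
f(0.5) = -1.375, f(0.6875) = -3481/4096, f(0.875) = -389/512, f(1.0625) = -5011/4096, f(1.25) = -2.359375, f(1.4375) = -17557/4096, f(1.625) = -3647/512, f(1.8125) = -45007/4096.
Sum = Δs · [f(0.5) + f(0.6875) + f(0.875) + ...].
Sum ≈ -5.4309.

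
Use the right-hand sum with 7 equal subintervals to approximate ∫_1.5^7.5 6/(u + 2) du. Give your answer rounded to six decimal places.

5.552901

Δu = (7.5 − 1.5)/7 = 6/7.
Right endpoints: 33/14, 45/14, 57/14, 69/14, 81/14, 93/14, 7.5.
f(33/14) = 84/61, f(45/14) = 84/73, f(57/14) = 84/85, f(69/14) = 84/97, f(81/14) = 84/109, f(93/14) = 84/121, f(7.5) = 12/19.
Sum = Δu · [f(33/14) + f(45/14) + f(57/14) + ...].
Sum ≈ 5.552901.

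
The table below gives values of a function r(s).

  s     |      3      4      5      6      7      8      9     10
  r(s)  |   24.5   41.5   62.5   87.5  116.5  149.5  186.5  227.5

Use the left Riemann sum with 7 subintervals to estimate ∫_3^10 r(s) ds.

668.5

Δs = 1.
Sum = 1·[24.5 + 41.5 + 62.5 + 87.5 + 116.5 + 149.5 + 186.5] = 668.5.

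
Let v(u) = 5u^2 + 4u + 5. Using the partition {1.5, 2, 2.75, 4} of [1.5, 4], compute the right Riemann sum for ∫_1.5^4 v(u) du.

183.109375

Subinterval widths: 0.5, 0.75, 1.25.
Right endpoints: 2, 2.75, 4.
v(2) = 33, v(2.75) = 53.8125, v(4) = 101.
Sum = Σ Δu_i · v(u_i).
Sum = 183.109375.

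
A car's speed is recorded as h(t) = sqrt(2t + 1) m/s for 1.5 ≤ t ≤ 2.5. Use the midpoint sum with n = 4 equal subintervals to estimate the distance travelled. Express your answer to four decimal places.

Δt = (2.5 − 1.5)/4 = 0.25.
Midpoints: 1.625, 1.875, 2.125, 2.375.
h(1.625) ≈ 2.0616, h(1.875) ≈ 2.1794, h(2.125) ≈ 2.2913, h(2.375) ≈ 2.3979.
Sum = Δt · [h(1.625) + h(1.875) + h(2.125) + h(2.375)].
Sum ≈ 2.2326.

2.2326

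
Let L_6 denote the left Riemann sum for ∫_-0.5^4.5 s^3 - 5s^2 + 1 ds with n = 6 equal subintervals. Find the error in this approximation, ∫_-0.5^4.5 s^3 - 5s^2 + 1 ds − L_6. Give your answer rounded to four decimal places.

Exact integral: ∫_-0.5^4.5 f(s) ds ≈ -44.583333.
L_6 ≈ -40.358796.
Error ≈ -44.583333 − (-40.358796) ≈ -4.2245.

-4.2245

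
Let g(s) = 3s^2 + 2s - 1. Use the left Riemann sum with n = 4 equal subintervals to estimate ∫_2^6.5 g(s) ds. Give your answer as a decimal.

Δs = (6.5 − 2)/4 = 1.125.
Left endpoints: 2, 3.125, 4.25, 5.375.
g(2) = 15, g(3.125) = 34.546875, g(4.25) = 61.6875, g(5.375) = 96.421875.
Sum = Δs · [g(2) + g(3.125) + g(4.25) + g(5.375)].
Sum = 233.61328125.

233.61328125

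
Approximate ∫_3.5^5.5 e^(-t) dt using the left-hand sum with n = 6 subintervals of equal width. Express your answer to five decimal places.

0.03070

Δt = (5.5 − 3.5)/6 = 1/3.
Left endpoints: 3.5, 23/6, 25/6, 4.5, 29/6, 31/6.
f(3.5) ≈ 0.03020, f(23/6) ≈ 0.02164, f(25/6) ≈ 0.01550, f(4.5) ≈ 0.01111, f(29/6) ≈ 0.00796, f(31/6) ≈ 0.00570.
Sum = Δt · [f(3.5) + f(23/6) + f(25/6) + ...].
Sum ≈ 0.03070.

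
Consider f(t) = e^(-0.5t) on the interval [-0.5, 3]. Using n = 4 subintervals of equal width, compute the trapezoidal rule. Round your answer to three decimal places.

2.156

Δt = (3 − (-0.5))/4 = 0.875.
f(-0.5) ≈ 1.284, f(0.375) ≈ 0.829, f(1.25) ≈ 0.535, f(2.125) ≈ 0.346, f(3) ≈ 0.223.
T_4 = (Δt/2)·[f(t_0) + 2f(t_1) + 2f(t_2) + 2f(t_3) + f(t_4)].
Sum ≈ 2.156.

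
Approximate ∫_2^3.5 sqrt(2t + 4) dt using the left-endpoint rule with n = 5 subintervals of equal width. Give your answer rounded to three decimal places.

Δt = (3.5 − 2)/5 = 0.3.
Left endpoints: 2, 2.3, 2.6, 2.9, 3.2.
f(2) ≈ 2.828, f(2.3) ≈ 2.933, f(2.6) ≈ 3.033, f(2.9) ≈ 3.130, f(3.2) ≈ 3.225.
Sum = Δt · [f(2) + f(2.3) + f(2.6) + f(2.9) + f(3.2)].
Sum ≈ 4.545.

4.545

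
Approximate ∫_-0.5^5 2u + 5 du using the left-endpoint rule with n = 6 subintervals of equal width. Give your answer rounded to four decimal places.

Δu = (5 − (-0.5))/6 = 11/12.
Left endpoints: -0.5, 5/12, 4/3, 2.25, 19/6, 49/12.
f(-0.5) = 4, f(5/12) = 35/6, f(4/3) = 23/3, f(2.25) = 9.5, f(19/6) = 34/3, f(49/12) = 79/6.
Sum = Δu · [f(-0.5) + f(5/12) + f(4/3) + ...].
Sum ≈ 47.2083.

47.2083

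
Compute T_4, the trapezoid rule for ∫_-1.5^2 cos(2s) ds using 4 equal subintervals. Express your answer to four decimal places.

Δs = (2 − (-1.5))/4 = 0.875.
f(-1.5) ≈ -0.9900, f(-0.625) ≈ 0.3153, f(0.25) ≈ 0.8776, f(1.125) ≈ -0.6282, f(2) ≈ -0.6536.
T_4 = (Δs/2)·[f(s_0) + 2f(s_1) + 2f(s_2) + 2f(s_3) + f(s_4)].
Sum ≈ -0.2250.

-0.2250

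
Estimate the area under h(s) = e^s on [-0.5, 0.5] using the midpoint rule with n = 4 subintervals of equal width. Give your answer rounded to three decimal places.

1.039

Δs = (0.5 − (-0.5))/4 = 0.25.
Midpoints: -0.375, -0.125, 0.125, 0.375.
h(-0.375) ≈ 0.687, h(-0.125) ≈ 0.882, h(0.125) ≈ 1.133, h(0.375) ≈ 1.455.
Sum = Δs · [h(-0.375) + h(-0.125) + h(0.125) + h(0.375)].
Sum ≈ 1.039.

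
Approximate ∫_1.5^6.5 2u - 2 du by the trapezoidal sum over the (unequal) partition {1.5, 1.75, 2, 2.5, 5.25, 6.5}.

30

Subinterval widths: 0.25, 0.25, 0.5, 2.75, 1.25.
f(1.5) = 1, f(1.75) = 1.5, f(2) = 2, f(2.5) = 3, f(5.25) = 8.5, f(6.5) = 11.
On each subinterval the trapezoid contributes (Δu_i/2)·[f(u_{i-1}) + f(u_i)].
Sum = 30.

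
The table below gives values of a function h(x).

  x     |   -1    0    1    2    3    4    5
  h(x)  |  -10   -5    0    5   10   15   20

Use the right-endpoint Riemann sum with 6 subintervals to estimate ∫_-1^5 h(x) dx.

Δx = 1.
Sum = 1·[(-5) + 0 + 5 + 10 + 15 + 20] = 45.

45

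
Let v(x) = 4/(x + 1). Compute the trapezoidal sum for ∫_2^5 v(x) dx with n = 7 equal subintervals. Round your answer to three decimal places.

2.778

Δx = (5 − 2)/7 = 3/7.
v(2) = 4/3, v(17/7) = 7/6, v(20/7) = 28/27, v(23/7) = 14/15, v(26/7) = 28/33, v(29/7) = 7/9, v(32/7) = 28/39, v(5) = 2/3.
T_7 = (Δx/2)·[v(x_0) + 2v(x_1) + ... + 2v(x_{6}) + v(x_7)].
Sum ≈ 2.778.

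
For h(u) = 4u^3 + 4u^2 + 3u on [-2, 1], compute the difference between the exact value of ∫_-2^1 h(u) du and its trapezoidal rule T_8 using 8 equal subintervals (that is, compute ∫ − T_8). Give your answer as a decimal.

Exact integral: ∫_-2^1 h(u) du = -7.5.
T_8 = -7.640625.
Error = -7.5 − (-7.640625) = 0.140625.

0.140625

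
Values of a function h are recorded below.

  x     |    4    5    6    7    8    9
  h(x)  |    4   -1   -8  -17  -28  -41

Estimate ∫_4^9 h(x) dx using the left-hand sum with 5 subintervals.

Δx = 1.
Sum = 1·[4 + (-1) + (-8) + (-17) + (-28)] = -50.

-50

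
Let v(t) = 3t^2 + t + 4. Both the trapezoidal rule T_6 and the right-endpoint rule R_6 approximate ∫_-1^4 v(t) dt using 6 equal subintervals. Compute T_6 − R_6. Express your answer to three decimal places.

T_6 ≈ 94.23611.
R_6 ≈ 115.06944.
T_6 − R_6 ≈ -20.833.

-20.833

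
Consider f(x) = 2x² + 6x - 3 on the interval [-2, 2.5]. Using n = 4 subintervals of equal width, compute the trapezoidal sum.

Δx = (2.5 − (-2))/4 = 1.125.
f(-2) = -7, f(-0.875) = -6.71875, f(0.25) = -1.375, f(1.375) = 9.03125, f(2.5) = 24.5.
T_4 = (Δx/2)·[f(x_0) + 2f(x_1) + 2f(x_2) + 2f(x_3) + f(x_4)].
Sum = 10.8984375.

10.8984375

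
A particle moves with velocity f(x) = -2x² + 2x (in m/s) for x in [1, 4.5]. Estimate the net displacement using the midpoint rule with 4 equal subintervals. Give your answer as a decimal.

Δx = (4.5 − 1)/4 = 0.875.
Midpoints: 1.4375, 2.3125, 3.1875, 4.0625.
f(1.4375) = -1.2578125, f(2.3125) = -6.0703125, f(3.1875) = -13.9453125, f(4.0625) = -24.8828125.
Sum = Δx · [f(1.4375) + f(2.3125) + f(3.1875) + f(4.0625)].
Sum = -40.38671875.

-40.38671875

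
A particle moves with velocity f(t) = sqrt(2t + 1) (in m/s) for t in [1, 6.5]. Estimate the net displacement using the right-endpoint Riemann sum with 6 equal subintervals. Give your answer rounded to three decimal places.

16.629

Δt = (6.5 − 1)/6 = 11/12.
Right endpoints: 23/12, 17/6, 3.75, 14/3, 67/12, 6.5.
f(23/12) ≈ 2.198, f(17/6) ≈ 2.582, f(3.75) ≈ 2.915, f(14/3) ≈ 3.215, f(67/12) ≈ 3.488, f(6.5) ≈ 3.742.
Sum = Δt · [f(23/12) + f(17/6) + f(3.75) + ...].
Sum ≈ 16.629.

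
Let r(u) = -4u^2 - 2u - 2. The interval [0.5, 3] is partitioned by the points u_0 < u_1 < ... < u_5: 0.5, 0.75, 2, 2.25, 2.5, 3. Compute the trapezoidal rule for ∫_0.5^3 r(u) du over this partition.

Subinterval widths: 0.25, 1.25, 0.25, 0.25, 0.5.
r(0.5) = -4, r(0.75) = -5.75, r(2) = -22, r(2.25) = -26.75, r(2.5) = -32, r(3) = -44.
On each subinterval the trapezoid contributes (Δu_i/2)·[r(u_{i-1}) + r(u_i)].
Sum = -51.

-51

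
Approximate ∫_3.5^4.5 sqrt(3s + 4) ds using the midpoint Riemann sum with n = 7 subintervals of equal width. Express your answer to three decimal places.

Δs = (4.5 − 3.5)/7 = 1/7.
Midpoints: 25/7, 26/7, 27/7, 4, 29/7, 30/7, 31/7.
f(25/7) ≈ 3.836, f(26/7) ≈ 3.891, f(27/7) ≈ 3.946, f(4) ≈ 4.000, f(29/7) ≈ 4.053, f(30/7) ≈ 4.106, f(31/7) ≈ 4.158.
Sum = Δs · [f(25/7) + f(26/7) + f(27/7) + ...].
Sum ≈ 3.999.

3.999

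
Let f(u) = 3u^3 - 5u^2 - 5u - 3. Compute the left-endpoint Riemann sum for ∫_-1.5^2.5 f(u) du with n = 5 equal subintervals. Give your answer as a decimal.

Δu = (2.5 − (-1.5))/5 = 0.8.
Left endpoints: -1.5, -0.7, 0.1, 0.9, 1.7.
f(-1.5) = -16.875, f(-0.7) = -2.979, f(0.1) = -3.547, f(0.9) = -9.363, f(1.7) = -11.211.
Sum = Δu · [f(-1.5) + f(-0.7) + f(0.1) + f(0.9) + f(1.7)].
Sum = -35.18.

-35.18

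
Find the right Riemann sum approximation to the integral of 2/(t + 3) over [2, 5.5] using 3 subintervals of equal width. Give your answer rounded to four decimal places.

0.9711

Δt = (5.5 − 2)/3 = 7/6.
Right endpoints: 19/6, 13/3, 5.5.
f(19/6) = 12/37, f(13/3) = 3/11, f(5.5) = 4/17.
Sum = Δt · [f(19/6) + f(13/3) + f(5.5)].
Sum ≈ 0.9711.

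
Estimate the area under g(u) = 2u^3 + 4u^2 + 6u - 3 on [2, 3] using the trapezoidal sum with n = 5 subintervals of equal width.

69.96

Δu = (3 − 2)/5 = 0.2.
g(2) = 41, g(2.2) = 50.856, g(2.4) = 62.088, g(2.6) = 74.792, g(2.8) = 89.064, g(3) = 105.
T_5 = (Δu/2)·[g(u_0) + 2g(u_1) + ... + 2g(u_{4}) + g(u_5)].
Sum = 69.96.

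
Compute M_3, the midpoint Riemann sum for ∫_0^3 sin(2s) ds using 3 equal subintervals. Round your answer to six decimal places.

Δs = (3 − 0)/3 = 1.
Midpoints: 0.5, 1.5, 2.5.
f(0.5) ≈ 0.841471, f(1.5) ≈ 0.141120, f(2.5) ≈ -0.958924.
Sum = Δs · [f(0.5) + f(1.5) + f(2.5)].
Sum ≈ 0.023667.

0.023667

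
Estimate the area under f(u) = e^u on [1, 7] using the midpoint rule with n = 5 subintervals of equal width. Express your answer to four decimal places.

1030.9357

Δu = (7 − 1)/5 = 1.2.
Midpoints: 1.6, 2.8, 4, 5.2, 6.4.
f(1.6) ≈ 4.9530, f(2.8) ≈ 16.4446, f(4) ≈ 54.5982, f(5.2) ≈ 181.2722, f(6.4) ≈ 601.8450.
Sum = Δu · [f(1.6) + f(2.8) + f(4) + f(5.2) + f(6.4)].
Sum ≈ 1030.9357.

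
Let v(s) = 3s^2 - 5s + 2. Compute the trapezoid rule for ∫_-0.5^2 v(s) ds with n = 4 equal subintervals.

Δs = (2 − (-0.5))/4 = 0.625.
v(-0.5) = 5.25, v(0.125) = 1.421875, v(0.75) = -0.0625, v(1.375) = 0.796875, v(2) = 4.
T_4 = (Δs/2)·[v(s_0) + 2v(s_1) + 2v(s_2) + 2v(s_3) + v(s_4)].
Sum = 4.23828125.

4.23828125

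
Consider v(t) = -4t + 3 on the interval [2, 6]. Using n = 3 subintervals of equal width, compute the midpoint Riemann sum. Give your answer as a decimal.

-52

Δt = (6 − 2)/3 = 4/3.
Midpoints: 8/3, 4, 16/3.
v(8/3) = -23/3, v(4) = -13, v(16/3) = -55/3.
Sum = Δt · [v(8/3) + v(4) + v(16/3)].
Sum = -52.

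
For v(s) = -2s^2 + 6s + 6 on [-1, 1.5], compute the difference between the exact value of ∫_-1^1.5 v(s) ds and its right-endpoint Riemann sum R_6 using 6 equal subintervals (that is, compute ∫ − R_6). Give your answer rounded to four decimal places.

Exact integral: ∫_-1^1.5 v(s) ds ≈ 15.833333.
R_6 ≈ 18.292824.
Error ≈ 15.833333 − 18.292824 ≈ -2.4595.

-2.4595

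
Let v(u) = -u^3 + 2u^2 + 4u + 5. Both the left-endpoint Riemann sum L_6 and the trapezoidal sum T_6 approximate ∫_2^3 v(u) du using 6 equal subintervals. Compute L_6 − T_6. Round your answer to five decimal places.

L_6 ≈ 11.8078704.
T_6 ≈ 11.3912037.
L_6 − T_6 ≈ 0.41667.

0.41667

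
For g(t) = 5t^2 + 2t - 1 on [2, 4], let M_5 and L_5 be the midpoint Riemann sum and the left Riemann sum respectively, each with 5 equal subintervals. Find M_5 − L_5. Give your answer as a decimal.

M_5 = 103.2.
L_5 = 90.8.
M_5 − L_5 = 12.4.

12.4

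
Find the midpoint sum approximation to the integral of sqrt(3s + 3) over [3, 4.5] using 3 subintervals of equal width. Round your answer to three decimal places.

5.657

Δs = (4.5 − 3)/3 = 0.5.
Midpoints: 3.25, 3.75, 4.25.
f(3.25) ≈ 3.571, f(3.75) ≈ 3.775, f(4.25) ≈ 3.969.
Sum = Δs · [f(3.25) + f(3.75) + f(4.25)].
Sum ≈ 5.657.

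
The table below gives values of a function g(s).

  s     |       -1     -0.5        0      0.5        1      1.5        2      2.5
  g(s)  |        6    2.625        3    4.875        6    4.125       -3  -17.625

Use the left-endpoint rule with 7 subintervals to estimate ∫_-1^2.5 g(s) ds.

11.8125

Δs = 0.5.
Sum = 0.5·[6 + 2.625 + 3 + 4.875 + 6 + 4.125 + (-3)] = 11.8125.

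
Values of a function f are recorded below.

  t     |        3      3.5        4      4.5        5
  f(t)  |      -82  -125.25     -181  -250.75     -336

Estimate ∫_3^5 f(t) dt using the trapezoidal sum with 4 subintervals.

Δt = 0.5.
T_4 = (0.5/2)·[(-82) + 2·(-125.25) + 2·(-181) + 2·(-250.75) + (-336)] = -383.

-383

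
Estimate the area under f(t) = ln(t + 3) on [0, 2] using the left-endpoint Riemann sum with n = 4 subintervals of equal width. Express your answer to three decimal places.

Δt = (2 − 0)/4 = 0.5.
Left endpoints: 0, 0.5, 1, 1.5.
f(0) ≈ 1.099, f(0.5) ≈ 1.253, f(1) ≈ 1.386, f(1.5) ≈ 1.504.
Sum = Δt · [f(0) + f(0.5) + f(1) + f(1.5)].
Sum ≈ 2.621.

2.621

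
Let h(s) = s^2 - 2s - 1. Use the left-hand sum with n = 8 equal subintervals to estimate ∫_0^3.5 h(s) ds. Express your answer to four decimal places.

-2.4951

Δs = (3.5 − 0)/8 = 0.4375.
Left endpoints: 0, 0.4375, 0.875, 1.3125, 1.75, 2.1875, 2.625, 3.0625.
h(0) = -1, h(0.4375) = -1.68359375, h(0.875) = -1.984375, h(1.3125) = -1.90234375, h(1.75) = -1.4375, h(2.1875) = -0.58984375, h(2.625) = 0.640625, h(3.0625) = 2.25390625.
Sum = Δs · [h(0) + h(0.4375) + h(0.875) + ...].
Sum ≈ -2.4951.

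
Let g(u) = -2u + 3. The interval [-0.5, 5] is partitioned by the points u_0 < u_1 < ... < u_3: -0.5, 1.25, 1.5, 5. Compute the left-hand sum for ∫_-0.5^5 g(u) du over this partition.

7.125

Subinterval widths: 1.75, 0.25, 3.5.
Left endpoints: -0.5, 1.25, 1.5.
g(-0.5) = 4, g(1.25) = 0.5, g(1.5) = 0.
Sum = Σ Δu_i · g(u_i).
Sum = 7.125.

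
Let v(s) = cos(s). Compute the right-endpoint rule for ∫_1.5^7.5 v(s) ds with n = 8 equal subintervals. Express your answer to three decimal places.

0.047

Δs = (7.5 − 1.5)/8 = 0.75.
Right endpoints: 2.25, 3, 3.75, 4.5, 5.25, 6, 6.75, 7.5.
v(2.25) ≈ -0.628, v(3) ≈ -0.990, v(3.75) ≈ -0.821, v(4.5) ≈ -0.211, v(5.25) ≈ 0.512, v(6) ≈ 0.960, v(6.75) ≈ 0.893, v(7.5) ≈ 0.347.
Sum = Δs · [v(2.25) + v(3) + v(3.75) + ...].
Sum ≈ 0.047.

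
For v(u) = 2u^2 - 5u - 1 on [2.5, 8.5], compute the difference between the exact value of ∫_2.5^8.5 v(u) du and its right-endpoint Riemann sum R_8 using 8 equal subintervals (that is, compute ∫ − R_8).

-39.375

Exact integral: ∫_2.5^8.5 v(u) du = 228.
R_8 = 267.375.
Error = 228 − 267.375 = -39.375.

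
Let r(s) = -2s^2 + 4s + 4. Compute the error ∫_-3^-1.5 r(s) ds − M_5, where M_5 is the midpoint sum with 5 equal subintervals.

-0.0225

Exact integral: ∫_-3^-1.5 r(s) ds = -23.25.
M_5 = -23.2275.
Error = -23.25 − (-23.2275) = -0.0225.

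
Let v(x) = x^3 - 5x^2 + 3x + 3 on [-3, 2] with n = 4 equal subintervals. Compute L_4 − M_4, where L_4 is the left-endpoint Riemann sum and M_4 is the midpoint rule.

L_4 = -122.421875.
M_4 = -62.8515625.
L_4 − M_4 = -59.5703125.

-59.5703125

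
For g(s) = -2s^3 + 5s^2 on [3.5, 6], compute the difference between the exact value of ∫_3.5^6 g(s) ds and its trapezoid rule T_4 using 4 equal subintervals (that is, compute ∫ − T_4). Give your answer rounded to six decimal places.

Exact integral: ∫_3.5^6 g(s) ds ≈ -284.42708333.
T_4 ≈ -288.25195312.
Error ≈ -284.42708333 − (-288.25195312) ≈ 3.824870.

3.824870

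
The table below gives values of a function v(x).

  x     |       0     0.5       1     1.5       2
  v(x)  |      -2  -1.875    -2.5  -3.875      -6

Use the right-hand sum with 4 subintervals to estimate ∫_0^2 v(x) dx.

-7.125

Δx = 0.5.
Sum = 0.5·[(-1.875) + (-2.5) + (-3.875) + (-6)] = -7.125.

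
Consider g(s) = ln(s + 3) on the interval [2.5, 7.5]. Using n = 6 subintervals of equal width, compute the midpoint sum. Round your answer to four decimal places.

10.3158

Δs = (7.5 − 2.5)/6 = 5/6.
Midpoints: 35/12, 3.75, 55/12, 65/12, 6.25, 85/12.
g(35/12) ≈ 1.7778, g(3.75) ≈ 1.9095, g(55/12) ≈ 2.0260, g(65/12) ≈ 2.1302, g(6.25) ≈ 2.2246, g(85/12) ≈ 2.3109.
Sum = Δs · [g(35/12) + g(3.75) + g(55/12) + ...].
Sum ≈ 10.3158.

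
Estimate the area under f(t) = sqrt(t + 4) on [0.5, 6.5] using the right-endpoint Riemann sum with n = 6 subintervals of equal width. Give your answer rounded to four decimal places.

16.8714

Δt = (6.5 − 0.5)/6 = 1.
Right endpoints: 1.5, 2.5, 3.5, 4.5, 5.5, 6.5.
f(1.5) ≈ 2.3452, f(2.5) ≈ 2.5495, f(3.5) ≈ 2.7386, f(4.5) ≈ 2.9155, f(5.5) ≈ 3.0822, f(6.5) ≈ 3.2404.
Sum = Δt · [f(1.5) + f(2.5) + f(3.5) + ...].
Sum ≈ 16.8714.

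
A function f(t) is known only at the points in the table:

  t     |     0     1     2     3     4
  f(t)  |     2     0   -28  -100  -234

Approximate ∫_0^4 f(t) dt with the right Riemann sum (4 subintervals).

Δt = 1.
Sum = 1·[0 + (-28) + (-100) + (-234)] = -362.

-362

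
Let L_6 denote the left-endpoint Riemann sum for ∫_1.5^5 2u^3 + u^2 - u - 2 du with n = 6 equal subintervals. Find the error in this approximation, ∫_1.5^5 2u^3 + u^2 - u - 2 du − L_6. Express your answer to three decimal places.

72.493

Exact integral: ∫_1.5^5 f(u) du ≈ 332.13542.
L_6 ≈ 259.64207.
Error ≈ 332.13542 − 259.64207 ≈ 72.493.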